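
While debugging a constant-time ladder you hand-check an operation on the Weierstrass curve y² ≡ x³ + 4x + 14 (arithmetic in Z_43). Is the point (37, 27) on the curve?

y² = 27² ≡ 41; x³ + 4x + 14 = 50815 ≡ 32 (mod 43). 41 ≠ 32.

no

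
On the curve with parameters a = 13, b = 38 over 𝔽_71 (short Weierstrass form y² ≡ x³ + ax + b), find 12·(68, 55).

Write G = (68, 55).
Repeated addition: build up to 12G.
2G: tangent at (68, 55): λ = (3·68² + 13)/(2·55) ≡ 40/39. 39⁻¹ ≡ 51 (mod 71), so λ ≡ 40·51 ≡ 52.
  x = λ² - 68 - 68 = 2704 - 136 ≡ 12; y = λ·(68 - 12) - 55 ≡ 17. → (12, 17)
3G: (12, 17) + (68, 55). λ = (55 - 17)/(68 - 12) ≡ 38/56 mod 71. 56⁻¹ ≡ 52 (mod 71) since 56·52 = 2912 ≡ 1, so λ ≡ 59.
  x = λ² - 12 - 68 = 3481 - 80 ≡ 64; y = λ·(12 - 64) - 17 ≡ 39. → (64, 39)
4G: (64, 39) + (68, 55). λ = (55 - 39)/(68 - 64) ≡ 16/4 mod 71. 4⁻¹ ≡ 18 (mod 71), so λ ≡ 4.
  x = λ² - 64 - 68 = 16 - 132 ≡ 26; y = λ·(64 - 26) - 39 ≡ 42. → (26, 42)
5G: (26, 42) + (68, 55). λ = (55 - 42)/(68 - 26) ≡ 13/42 mod 71. 42⁻¹ ≡ 22 (mod 71), so λ ≡ 2.
  x = λ² - 26 - 68 = 4 - 94 ≡ 52; y = λ·(26 - 52) - 42 ≡ 48. → (52, 48)
6G: (52, 48) + (68, 55). λ = (55 - 48)/(68 - 52) ≡ 7/16 mod 71. 16⁻¹ ≡ 40 (mod 71) since 16·40 = 640 ≡ 1, so λ ≡ 67.
  x = λ² - 52 - 68 = 4489 - 120 ≡ 38; y = λ·(52 - 38) - 48 ≡ 38. → (38, 38)
7G: (38, 38) + (68, 55). λ = (55 - 38)/(68 - 38) ≡ 17/30 mod 71. 30⁻¹ ≡ 45 (mod 71) since 30·45 = 1350 ≡ 1, so λ ≡ 55.
  x = λ² - 38 - 68 = 3025 - 106 ≡ 8; y = λ·(38 - 8) - 38 ≡ 50. → (8, 50)
8G: (8, 50) + (68, 55). λ = (55 - 50)/(68 - 8) ≡ 5/60 mod 71. 60⁻¹ ≡ 58 (mod 71) since 60·58 = 3480 ≡ 1, so λ ≡ 6.
  x = λ² - 8 - 68 = 36 - 76 ≡ 31; y = λ·(8 - 31) - 50 ≡ 25. → (31, 25)
9G: (31, 25) + (68, 55). λ = (55 - 25)/(68 - 31) ≡ 30/37 mod 71. 37⁻¹ ≡ 48 (mod 71) since 37·48 = 1776 ≡ 1, so λ ≡ 20.
  x = λ² - 31 - 68 = 400 - 99 ≡ 17; y = λ·(31 - 17) - 25 ≡ 42. → (17, 42)
10G: (17, 42) + (68, 55). λ = (55 - 42)/(68 - 17) ≡ 13/51 mod 71. 51⁻¹ ≡ 39 (mod 71), so λ ≡ 10.
  x = λ² - 17 - 68 = 100 - 85 ≡ 15; y = λ·(17 - 15) - 42 ≡ 49. → (15, 49)
11G: (15, 49) + (68, 55). λ = (55 - 49)/(68 - 15) ≡ 6/53 mod 71. 53⁻¹ ≡ 67 (mod 71) since 53·67 = 3551 ≡ 1, so λ ≡ 47.
  x = λ² - 15 - 68 = 2209 - 83 ≡ 67; y = λ·(15 - 67) - 49 ≡ 63. → (67, 63)
12G: (67, 63) + (68, 55). λ = (55 - 63)/(68 - 67) ≡ 63/1 mod 71. 1⁻¹ ≡ 1 (mod 71), so λ ≡ 63.
  x = λ² - 67 - 68 = 3969 - 135 ≡ 0; y = λ·(67 - 0) - 63 ≡ 40. → (0, 40)

(0, 40)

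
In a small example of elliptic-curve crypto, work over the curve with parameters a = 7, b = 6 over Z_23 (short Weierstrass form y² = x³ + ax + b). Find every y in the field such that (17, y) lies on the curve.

1, 22

x³ + 7x + 6 = 5038 ≡ 1 (mod 23).
Square roots of 1 mod 23: 1 and 22 (since 1² = 1 ≡ 1).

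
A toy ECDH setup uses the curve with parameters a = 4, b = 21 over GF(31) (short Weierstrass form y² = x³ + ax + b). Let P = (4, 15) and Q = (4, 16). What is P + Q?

O

The two points share x = 4 and their y-coordinates satisfy 15 + 16 ≡ 0 (mod 31), so they are inverses. Their sum is O.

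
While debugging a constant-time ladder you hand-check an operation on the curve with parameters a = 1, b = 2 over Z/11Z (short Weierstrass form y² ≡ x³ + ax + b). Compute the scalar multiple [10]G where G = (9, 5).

Double-and-add on 10 = (1010)₂. Start with G = (9, 5) for the leading 1-bit.
double: tangent at (9, 5): λ = (3·9² + 1)/(2·5) ≡ 2/10. 10⁻¹ ≡ 10 (mod 11), so λ ≡ 2·10 ≡ 9.
  x = λ² - 9 - 9 = 81 - 18 ≡ 8; y = λ·(9 - 8) - 5 ≡ 4. → (8, 4)
double: tangent at (8, 4): λ = (3·8² + 1)/(2·4) ≡ 6/8. 8⁻¹ ≡ 7 (mod 11), so λ ≡ 6·7 ≡ 9.
  x = λ² - 8 - 8 = 81 - 16 ≡ 10; y = λ·(8 - 10) - 4 ≡ 0. → (10, 0)
add G: (10, 0) + (9, 5). λ = (5 - 0)/(9 - 10) ≡ 5/10 mod 11. 10⁻¹ ≡ 10 (mod 11), so λ ≡ 6.
  x = λ² - 10 - 9 = 36 - 19 ≡ 6; y = λ·(10 - 6) - 0 ≡ 2. → (6, 2)
double: tangent at (6, 2): λ = (3·6² + 1)/(2·2) ≡ 10/4. 4⁻¹ ≡ 3 (mod 11), so λ ≡ 10·3 ≡ 8.
  x = λ² - 6 - 6 = 64 - 12 ≡ 8; y = λ·(6 - 8) - 2 ≡ 4. → (8, 4)

(8, 4)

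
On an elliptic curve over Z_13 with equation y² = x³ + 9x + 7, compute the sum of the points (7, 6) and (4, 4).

(7, 6) + (4, 4). λ = (4 - 6)/(4 - 7) ≡ 11/10 mod 13. 10⁻¹ ≡ 4 (mod 13), so λ ≡ 5.
  x = λ² - 7 - 4 = 25 - 11 ≡ 1; y = λ·(7 - 1) - 6 ≡ 11. → (1, 11)

(1, 11)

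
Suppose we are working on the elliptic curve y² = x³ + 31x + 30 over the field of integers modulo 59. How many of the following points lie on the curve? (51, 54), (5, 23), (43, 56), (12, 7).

(51, 54): 54² ≡ 25, rhs ≡ 37 → off.
(5, 23): 23² ≡ 57, rhs ≡ 15 → off.
(43, 56): 56² ≡ 9, rhs ≡ 40 → off.
(12, 7): 7² ≡ 49, rhs ≡ 6 → off.

0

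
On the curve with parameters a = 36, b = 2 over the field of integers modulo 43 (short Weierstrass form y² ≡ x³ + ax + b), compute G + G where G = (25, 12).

tangent at (25, 12): λ = (3·25² + 36)/(2·12) ≡ 19/24. 24⁻¹ ≡ 9 (mod 43) since 24·9 = 216 ≡ 1, so λ ≡ 19·9 ≡ 42.
  x = λ² - 25 - 25 = 1764 - 50 ≡ 37; y = λ·(25 - 37) - 12 ≡ 0. → (37, 0)

(37, 0)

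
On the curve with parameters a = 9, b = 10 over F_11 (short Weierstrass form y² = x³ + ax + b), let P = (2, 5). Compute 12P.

Repeated addition: build up to 12P.
2P: tangent at (2, 5): λ = (3·2² + 9)/(2·5) ≡ 10/10. 10⁻¹ ≡ 10 (mod 11) since 10·10 = 100 ≡ 1, so λ ≡ 10·10 ≡ 1.
  x = λ² - 2 - 2 = 1 - 4 ≡ 8; y = λ·(2 - 8) - 5 ≡ 0. → (8, 0)
3P: (8, 0) + (2, 5). λ = (5 - 0)/(2 - 8) ≡ 5/5 mod 11. 5⁻¹ ≡ 9 (mod 11), so λ ≡ 1.
  x = λ² - 8 - 2 = 1 - 10 ≡ 2; y = λ·(8 - 2) - 0 ≡ 6. → (2, 6)
4P: (2, 6) + (2, 5): same x and y₁ ≡ -y₂, so the sum is O.
5P: O + (2, 5) = (2, 5) (identity).
6P: tangent at (2, 5): λ = (3·2² + 9)/(2·5) ≡ 10/10. 10⁻¹ ≡ 10 (mod 11), so λ ≡ 10·10 ≡ 1.
  x = λ² - 2 - 2 = 1 - 4 ≡ 8; y = λ·(2 - 8) - 5 ≡ 0. → (8, 0)
7P: (8, 0) + (2, 5). λ = (5 - 0)/(2 - 8) ≡ 5/5 mod 11. 5⁻¹ ≡ 9 (mod 11), so λ ≡ 1.
  x = λ² - 8 - 2 = 1 - 10 ≡ 2; y = λ·(8 - 2) - 0 ≡ 6. → (2, 6)
8P: (2, 6) + (2, 5): same x and y₁ ≡ -y₂, so the sum is O.
9P: O + (2, 5) = (2, 5) (identity).
10P: tangent at (2, 5): λ = (3·2² + 9)/(2·5) ≡ 10/10. 10⁻¹ ≡ 10 (mod 11), so λ ≡ 10·10 ≡ 1.
  x = λ² - 2 - 2 = 1 - 4 ≡ 8; y = λ·(2 - 8) - 5 ≡ 0. → (8, 0)
11P: (8, 0) + (2, 5). λ = (5 - 0)/(2 - 8) ≡ 5/5 mod 11. 5⁻¹ ≡ 9 (mod 11), so λ ≡ 1.
  x = λ² - 8 - 2 = 1 - 10 ≡ 2; y = λ·(8 - 2) - 0 ≡ 6. → (2, 6)
12P: (2, 6) + (2, 5): same x and y₁ ≡ -y₂, so the sum is O.

O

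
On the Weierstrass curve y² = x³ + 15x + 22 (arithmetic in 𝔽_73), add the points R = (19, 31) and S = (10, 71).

(25, 20)

(19, 31) + (10, 71). λ = (71 - 31)/(10 - 19) ≡ 40/64 mod 73. 64⁻¹ ≡ 8 (mod 73) since 64·8 = 512 ≡ 1, so λ ≡ 28.
  x = λ² - 19 - 10 = 784 - 29 ≡ 25; y = λ·(19 - 25) - 31 ≡ 20. → (25, 20)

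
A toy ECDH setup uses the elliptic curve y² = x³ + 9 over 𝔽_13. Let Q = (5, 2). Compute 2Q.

tangent at (5, 2): λ = (3·5² + 0)/(2·2) ≡ 10/4. 4⁻¹ ≡ 10 (mod 13), so λ ≡ 10·10 ≡ 9.
  x = λ² - 5 - 5 = 81 - 10 ≡ 6; y = λ·(5 - 6) - 2 ≡ 2. → (6, 2)

(6, 2)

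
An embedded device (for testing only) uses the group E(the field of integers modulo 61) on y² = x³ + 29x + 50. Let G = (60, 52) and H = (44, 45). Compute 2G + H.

(6, 47)

First 2G:
Repeated addition: build up to 2G.
2G: tangent at (60, 52): λ = (3·60² + 29)/(2·52) ≡ 32/43. 43⁻¹ ≡ 44 (mod 61) since 43·44 = 1892 ≡ 1, so λ ≡ 32·44 ≡ 5.
  x = λ² - 60 - 60 = 25 - 120 ≡ 27; y = λ·(60 - 27) - 52 ≡ 52. → (27, 52)
2G = (27, 52).
Finally 2G + H:
(27, 52) + (44, 45). λ = (45 - 52)/(44 - 27) ≡ 54/17 mod 61. 17⁻¹ ≡ 18 (mod 61) since 17·18 = 306 ≡ 1, so λ ≡ 57.
  x = λ² - 27 - 44 = 3249 - 71 ≡ 6; y = λ·(27 - 6) - 52 ≡ 47. → (6, 47)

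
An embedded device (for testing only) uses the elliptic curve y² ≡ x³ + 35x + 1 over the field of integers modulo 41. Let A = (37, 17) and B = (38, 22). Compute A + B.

(32, 8)

(37, 17) + (38, 22). λ = (22 - 17)/(38 - 37) ≡ 5/1 mod 41. 1⁻¹ ≡ 1 (mod 41) since 1·1 = 1 ≡ 1, so λ ≡ 5.
  x = λ² - 37 - 38 = 25 - 75 ≡ 32; y = λ·(37 - 32) - 17 ≡ 8. → (32, 8)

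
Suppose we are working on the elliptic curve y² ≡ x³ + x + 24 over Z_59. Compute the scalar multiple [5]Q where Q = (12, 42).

Repeated addition: build up to 5Q.
2Q: tangent at (12, 42): λ = (3·12² + 1)/(2·42) ≡ 20/25. 25⁻¹ ≡ 26 (mod 59) since 25·26 = 650 ≡ 1, so λ ≡ 20·26 ≡ 48.
  x = λ² - 12 - 12 = 2304 - 24 ≡ 38; y = λ·(12 - 38) - 42 ≡ 8. → (38, 8)
3Q: (38, 8) + (12, 42). λ = (42 - 8)/(12 - 38) ≡ 34/33 mod 59. 33⁻¹ ≡ 34 (mod 59), so λ ≡ 35.
  x = λ² - 38 - 12 = 1225 - 50 ≡ 54; y = λ·(38 - 54) - 8 ≡ 22. → (54, 22)
4Q: (54, 22) + (12, 42). λ = (42 - 22)/(12 - 54) ≡ 20/17 mod 59. 17⁻¹ ≡ 7 (mod 59), so λ ≡ 22.
  x = λ² - 54 - 12 = 484 - 66 ≡ 5; y = λ·(54 - 5) - 22 ≡ 53. → (5, 53)
5Q: (5, 53) + (12, 42). λ = (42 - 53)/(12 - 5) ≡ 48/7 mod 59. 7⁻¹ ≡ 17 (mod 59), so λ ≡ 49.
  x = λ² - 5 - 12 = 2401 - 17 ≡ 24; y = λ·(5 - 24) - 53 ≡ 19. → (24, 19)

(24, 19)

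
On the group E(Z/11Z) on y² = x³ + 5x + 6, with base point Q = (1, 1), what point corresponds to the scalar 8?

(3, 2)

Double-and-add on 8 = (1000)₂. Start with Q = (1, 1) for the leading 1-bit.
double: tangent at (1, 1): λ = (3·1² + 5)/(2·1) ≡ 8/2. 2⁻¹ ≡ 6 (mod 11), so λ ≡ 8·6 ≡ 4.
  x = λ² - 1 - 1 = 16 - 2 ≡ 3; y = λ·(1 - 3) - 1 ≡ 2. → (3, 2)
double: tangent at (3, 2): λ = (3·3² + 5)/(2·2) ≡ 10/4. 4⁻¹ ≡ 3 (mod 11) since 4·3 = 12 ≡ 1, so λ ≡ 10·3 ≡ 8.
  x = λ² - 3 - 3 = 64 - 6 ≡ 3; y = λ·(3 - 3) - 2 ≡ 9. → (3, 9)
double: tangent at (3, 9): λ = (3·3² + 5)/(2·9) ≡ 10/7. 7⁻¹ ≡ 8 (mod 11), so λ ≡ 10·8 ≡ 3.
  x = λ² - 3 - 3 = 9 - 6 ≡ 3; y = λ·(3 - 3) - 9 ≡ 2. → (3, 2)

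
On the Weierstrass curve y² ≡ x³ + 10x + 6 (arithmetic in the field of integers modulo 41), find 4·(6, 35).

(22, 3)

Write G = (6, 35).
Double-and-add on 4 = (100)₂. Start with G = (6, 35) for the leading 1-bit.
double: tangent at (6, 35): λ = (3·6² + 10)/(2·35) ≡ 36/29. 29⁻¹ ≡ 17 (mod 41) since 29·17 = 493 ≡ 1, so λ ≡ 36·17 ≡ 38.
  x = λ² - 6 - 6 = 1444 - 12 ≡ 38; y = λ·(6 - 38) - 35 ≡ 20. → (38, 20)
double: tangent at (38, 20): λ = (3·38² + 10)/(2·20) ≡ 37/40. 40⁻¹ ≡ 40 (mod 41) since 40·40 = 1600 ≡ 1, so λ ≡ 37·40 ≡ 4.
  x = λ² - 38 - 38 = 16 - 76 ≡ 22; y = λ·(38 - 22) - 20 ≡ 3. → (22, 3)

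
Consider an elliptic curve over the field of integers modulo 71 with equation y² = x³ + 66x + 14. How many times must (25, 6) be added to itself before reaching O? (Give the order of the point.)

3

2P: tangent at (25, 6): λ = (3·25² + 66)/(2·6) ≡ 24/12. 12⁻¹ ≡ 6 (mod 71) since 12·6 = 72 ≡ 1, so λ ≡ 24·6 ≡ 2.
  x = λ² - 25 - 25 = 4 - 50 ≡ 25; y = λ·(25 - 25) - 6 ≡ 65. → (25, 65)
3P: (25, 65) + (25, 6): same x and y₁ ≡ -y₂, so the sum is O.
3P = O, so the order is 3.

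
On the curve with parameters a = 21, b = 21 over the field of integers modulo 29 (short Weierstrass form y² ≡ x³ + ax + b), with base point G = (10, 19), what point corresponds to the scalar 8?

(3, 16)

Repeated addition: build up to 8G.
2G: tangent at (10, 19): λ = (3·10² + 21)/(2·19) ≡ 2/9. 9⁻¹ ≡ 13 (mod 29) since 9·13 = 117 ≡ 1, so λ ≡ 2·13 ≡ 26.
  x = λ² - 10 - 10 = 676 - 20 ≡ 18; y = λ·(10 - 18) - 19 ≡ 5. → (18, 5)
3G: (18, 5) + (10, 19). λ = (19 - 5)/(10 - 18) ≡ 14/21 mod 29. 21⁻¹ ≡ 18 (mod 29) since 21·18 = 378 ≡ 1, so λ ≡ 20.
  x = λ² - 18 - 10 = 400 - 28 ≡ 24; y = λ·(18 - 24) - 5 ≡ 20. → (24, 20)
4G: (24, 20) + (10, 19). λ = (19 - 20)/(10 - 24) ≡ 28/15 mod 29. 15⁻¹ ≡ 2 (mod 29), so λ ≡ 27.
  x = λ² - 24 - 10 = 729 - 34 ≡ 28; y = λ·(24 - 28) - 20 ≡ 17. → (28, 17)
5G: (28, 17) + (10, 19). λ = (19 - 17)/(10 - 28) ≡ 2/11 mod 29. 11⁻¹ ≡ 8 (mod 29), so λ ≡ 16.
  x = λ² - 28 - 10 = 256 - 38 ≡ 15; y = λ·(28 - 15) - 17 ≡ 17. → (15, 17)
6G: (15, 17) + (10, 19). λ = (19 - 17)/(10 - 15) ≡ 2/24 mod 29. 24⁻¹ ≡ 23 (mod 29), so λ ≡ 17.
  x = λ² - 15 - 10 = 289 - 25 ≡ 3; y = λ·(15 - 3) - 17 ≡ 13. → (3, 13)
7G: (3, 13) + (10, 19). λ = (19 - 13)/(10 - 3) ≡ 6/7 mod 29. 7⁻¹ ≡ 25 (mod 29), so λ ≡ 5.
  x = λ² - 3 - 10 = 25 - 13 ≡ 12; y = λ·(3 - 12) - 13 ≡ 0. → (12, 0)
8G: (12, 0) + (10, 19). λ = (19 - 0)/(10 - 12) ≡ 19/27 mod 29. 27⁻¹ ≡ 14 (mod 29), so λ ≡ 5.
  x = λ² - 12 - 10 = 25 - 22 ≡ 3; y = λ·(12 - 3) - 0 ≡ 16. → (3, 16)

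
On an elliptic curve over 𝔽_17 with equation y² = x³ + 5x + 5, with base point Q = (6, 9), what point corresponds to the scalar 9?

(7, 14)

Double-and-add on 9 = (1001)₂. Start with Q = (6, 9) for the leading 1-bit.
double: tangent at (6, 9): λ = (3·6² + 5)/(2·9) ≡ 11/1. 1⁻¹ ≡ 1 (mod 17), so λ ≡ 11·1 ≡ 11.
  x = λ² - 6 - 6 = 121 - 12 ≡ 7; y = λ·(6 - 7) - 9 ≡ 14. → (7, 14)
double: tangent at (7, 14): λ = (3·7² + 5)/(2·14) ≡ 16/11. 11⁻¹ ≡ 14 (mod 17) since 11·14 = 154 ≡ 1, so λ ≡ 16·14 ≡ 3.
  x = λ² - 7 - 7 = 9 - 14 ≡ 12; y = λ·(7 - 12) - 14 ≡ 5. → (12, 5)
double: tangent at (12, 5): λ = (3·12² + 5)/(2·5) ≡ 12/10. 10⁻¹ ≡ 12 (mod 17), so λ ≡ 12·12 ≡ 8.
  x = λ² - 12 - 12 = 64 - 24 ≡ 6; y = λ·(12 - 6) - 5 ≡ 9. → (6, 9)
add Q: tangent at (6, 9): λ = (3·6² + 5)/(2·9) ≡ 11/1. 1⁻¹ ≡ 1 (mod 17), so λ ≡ 11·1 ≡ 11.
  x = λ² - 6 - 6 = 121 - 12 ≡ 7; y = λ·(6 - 7) - 9 ≡ 14. → (7, 14)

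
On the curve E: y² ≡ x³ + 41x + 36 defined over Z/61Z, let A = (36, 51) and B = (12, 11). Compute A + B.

(36, 51) + (12, 11). λ = (11 - 51)/(12 - 36) ≡ 21/37 mod 61. 37⁻¹ ≡ 33 (mod 61), so λ ≡ 22.
  x = λ² - 36 - 12 = 484 - 48 ≡ 9; y = λ·(36 - 9) - 51 ≡ 55. → (9, 55)

(9, 55)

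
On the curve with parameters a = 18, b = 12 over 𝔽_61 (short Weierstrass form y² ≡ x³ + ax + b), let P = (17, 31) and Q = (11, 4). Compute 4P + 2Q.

(23, 24)

First 4P:
Repeated addition: build up to 4P.
2P: tangent at (17, 31): λ = (3·17² + 18)/(2·31) ≡ 31/1. 1⁻¹ ≡ 1 (mod 61), so λ ≡ 31·1 ≡ 31.
  x = λ² - 17 - 17 = 961 - 34 ≡ 12; y = λ·(17 - 12) - 31 ≡ 2. → (12, 2)
3P: (12, 2) + (17, 31). λ = (31 - 2)/(17 - 12) ≡ 29/5 mod 61. 5⁻¹ ≡ 49 (mod 61), so λ ≡ 18.
  x = λ² - 12 - 17 = 324 - 29 ≡ 51; y = λ·(12 - 51) - 2 ≡ 28. → (51, 28)
4P: (51, 28) + (17, 31). λ = (31 - 28)/(17 - 51) ≡ 3/27 mod 61. 27⁻¹ ≡ 52 (mod 61), so λ ≡ 34.
  x = λ² - 51 - 17 = 1156 - 68 ≡ 51; y = λ·(51 - 51) - 28 ≡ 33. → (51, 33)
4P = (51, 33).
Next 2Q:
Repeated addition: build up to 2Q.
2Q: tangent at (11, 4): λ = (3·11² + 18)/(2·4) ≡ 15/8. 8⁻¹ ≡ 23 (mod 61) since 8·23 = 184 ≡ 1, so λ ≡ 15·23 ≡ 40.
  x = λ² - 11 - 11 = 1600 - 22 ≡ 53; y = λ·(11 - 53) - 4 ≡ 24. → (53, 24)
2Q = (53, 24).
Finally 4P + 2Q:
(51, 33) + (53, 24). λ = (24 - 33)/(53 - 51) ≡ 52/2 mod 61. 2⁻¹ ≡ 31 (mod 61) since 2·31 = 62 ≡ 1, so λ ≡ 26.
  x = λ² - 51 - 53 = 676 - 104 ≡ 23; y = λ·(51 - 23) - 33 ≡ 24. → (23, 24)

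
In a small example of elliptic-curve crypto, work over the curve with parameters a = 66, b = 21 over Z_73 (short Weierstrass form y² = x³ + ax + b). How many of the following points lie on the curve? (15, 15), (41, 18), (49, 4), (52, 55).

(15, 15): 15² ≡ 6, rhs ≡ 6 → on.
(41, 18): 18² ≡ 32, rhs ≡ 35 → off.
(49, 4): 4² ≡ 16, rhs ≡ 16 → on.
(52, 55): 55² ≡ 32, rhs ≡ 32 → on.

3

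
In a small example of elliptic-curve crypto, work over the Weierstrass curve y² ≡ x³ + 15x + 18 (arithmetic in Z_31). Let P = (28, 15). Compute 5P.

(17, 3)

Double-and-add on 5 = (101)₂. Start with P = (28, 15) for the leading 1-bit.
double: tangent at (28, 15): λ = (3·28² + 15)/(2·15) ≡ 11/30. 30⁻¹ ≡ 30 (mod 31), so λ ≡ 11·30 ≡ 20.
  x = λ² - 28 - 28 = 400 - 56 ≡ 3; y = λ·(28 - 3) - 15 ≡ 20. → (3, 20)
double: tangent at (3, 20): λ = (3·3² + 15)/(2·20) ≡ 11/9. 9⁻¹ ≡ 7 (mod 31) since 9·7 = 63 ≡ 1, so λ ≡ 11·7 ≡ 15.
  x = λ² - 3 - 3 = 225 - 6 ≡ 2; y = λ·(3 - 2) - 20 ≡ 26. → (2, 26)
add P: (2, 26) + (28, 15). λ = (15 - 26)/(28 - 2) ≡ 20/26 mod 31. 26⁻¹ ≡ 6 (mod 31), so λ ≡ 27.
  x = λ² - 2 - 28 = 729 - 30 ≡ 17; y = λ·(2 - 17) - 26 ≡ 3. → (17, 3)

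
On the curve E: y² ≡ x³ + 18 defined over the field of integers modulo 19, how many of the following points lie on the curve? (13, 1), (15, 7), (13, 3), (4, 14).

(13, 1): 1² ≡ 1, rhs ≡ 11 → off.
(15, 7): 7² ≡ 11, rhs ≡ 11 → on.
(13, 3): 3² ≡ 9, rhs ≡ 11 → off.
(4, 14): 14² ≡ 6, rhs ≡ 6 → on.

2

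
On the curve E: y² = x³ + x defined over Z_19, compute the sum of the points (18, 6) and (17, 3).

(18, 6) + (17, 3). λ = (3 - 6)/(17 - 18) ≡ 16/18 mod 19. 18⁻¹ ≡ 18 (mod 19), so λ ≡ 3.
  x = λ² - 18 - 17 = 9 - 35 ≡ 12; y = λ·(18 - 12) - 6 ≡ 12. → (12, 12)

(12, 12)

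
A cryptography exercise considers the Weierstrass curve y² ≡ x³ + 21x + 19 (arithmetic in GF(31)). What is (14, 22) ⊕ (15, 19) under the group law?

(14, 22) + (15, 19). λ = (19 - 22)/(15 - 14) ≡ 28/1 mod 31. 1⁻¹ ≡ 1 (mod 31) since 1·1 = 1 ≡ 1, so λ ≡ 28.
  x = λ² - 14 - 15 = 784 - 29 ≡ 11; y = λ·(14 - 11) - 22 ≡ 0. → (11, 0)

(11, 0)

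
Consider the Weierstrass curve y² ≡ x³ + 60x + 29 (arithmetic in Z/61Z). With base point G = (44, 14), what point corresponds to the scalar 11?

(52, 38)

Repeated addition: build up to 11G.
2G: tangent at (44, 14): λ = (3·44² + 60)/(2·14) ≡ 12/28. 28⁻¹ ≡ 24 (mod 61) since 28·24 = 672 ≡ 1, so λ ≡ 12·24 ≡ 44.
  x = λ² - 44 - 44 = 1936 - 88 ≡ 18; y = λ·(44 - 18) - 14 ≡ 32. → (18, 32)
3G: (18, 32) + (44, 14). λ = (14 - 32)/(44 - 18) ≡ 43/26 mod 61. 26⁻¹ ≡ 54 (mod 61), so λ ≡ 4.
  x = λ² - 18 - 44 = 16 - 62 ≡ 15; y = λ·(18 - 15) - 32 ≡ 41. → (15, 41)
4G: (15, 41) + (44, 14). λ = (14 - 41)/(44 - 15) ≡ 34/29 mod 61. 29⁻¹ ≡ 40 (mod 61), so λ ≡ 18.
  x = λ² - 15 - 44 = 324 - 59 ≡ 21; y = λ·(15 - 21) - 41 ≡ 34. → (21, 34)
5G: (21, 34) + (44, 14). λ = (14 - 34)/(44 - 21) ≡ 41/23 mod 61. 23⁻¹ ≡ 8 (mod 61) since 23·8 = 184 ≡ 1, so λ ≡ 23.
  x = λ² - 21 - 44 = 529 - 65 ≡ 37; y = λ·(21 - 37) - 34 ≡ 25. → (37, 25)
6G: (37, 25) + (44, 14). λ = (14 - 25)/(44 - 37) ≡ 50/7 mod 61. 7⁻¹ ≡ 35 (mod 61), so λ ≡ 42.
  x = λ² - 37 - 44 = 1764 - 81 ≡ 36; y = λ·(37 - 36) - 25 ≡ 17. → (36, 17)
7G: (36, 17) + (44, 14). λ = (14 - 17)/(44 - 36) ≡ 58/8 mod 61. 8⁻¹ ≡ 23 (mod 61), so λ ≡ 53.
  x = λ² - 36 - 44 = 2809 - 80 ≡ 45; y = λ·(36 - 45) - 17 ≡ 55. → (45, 55)
8G: (45, 55) + (44, 14). λ = (14 - 55)/(44 - 45) ≡ 20/60 mod 61. 60⁻¹ ≡ 60 (mod 61) since 60·60 = 3600 ≡ 1, so λ ≡ 41.
  x = λ² - 45 - 44 = 1681 - 89 ≡ 6; y = λ·(45 - 6) - 55 ≡ 19. → (6, 19)
9G: (6, 19) + (44, 14). λ = (14 - 19)/(44 - 6) ≡ 56/38 mod 61. 38⁻¹ ≡ 53 (mod 61), so λ ≡ 40.
  x = λ² - 6 - 44 = 1600 - 50 ≡ 25; y = λ·(6 - 25) - 19 ≡ 14. → (25, 14)
10G: (25, 14) + (44, 14). λ = (14 - 14)/(44 - 25) ≡ 0/19 mod 61. 19⁻¹ ≡ 45 (mod 61) since 19·45 = 855 ≡ 1, so λ ≡ 0.
  x = λ² - 25 - 44 = 0 - 69 ≡ 53; y = λ·(25 - 53) - 14 ≡ 47. → (53, 47)
11G: (53, 47) + (44, 14). λ = (14 - 47)/(44 - 53) ≡ 28/52 mod 61. 52⁻¹ ≡ 27 (mod 61), so λ ≡ 24.
  x = λ² - 53 - 44 = 576 - 97 ≡ 52; y = λ·(53 - 52) - 47 ≡ 38. → (52, 38)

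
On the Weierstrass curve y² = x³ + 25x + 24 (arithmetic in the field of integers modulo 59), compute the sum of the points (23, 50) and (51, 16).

(53, 37)

(23, 50) + (51, 16). λ = (16 - 50)/(51 - 23) ≡ 25/28 mod 59. 28⁻¹ ≡ 19 (mod 59) since 28·19 = 532 ≡ 1, so λ ≡ 3.
  x = λ² - 23 - 51 = 9 - 74 ≡ 53; y = λ·(23 - 53) - 50 ≡ 37. → (53, 37)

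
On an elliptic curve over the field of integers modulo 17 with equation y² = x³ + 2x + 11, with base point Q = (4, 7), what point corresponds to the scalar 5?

Repeated addition: build up to 5Q.
2Q: tangent at (4, 7): λ = (3·4² + 2)/(2·7) ≡ 16/14. 14⁻¹ ≡ 11 (mod 17) since 14·11 = 154 ≡ 1, so λ ≡ 16·11 ≡ 6.
  x = λ² - 4 - 4 = 36 - 8 ≡ 11; y = λ·(4 - 11) - 7 ≡ 2. → (11, 2)
3Q: (11, 2) + (4, 7). λ = (7 - 2)/(4 - 11) ≡ 5/10 mod 17. 10⁻¹ ≡ 12 (mod 17) since 10·12 = 120 ≡ 1, so λ ≡ 9.
  x = λ² - 11 - 4 = 81 - 15 ≡ 15; y = λ·(11 - 15) - 2 ≡ 13. → (15, 13)
4Q: (15, 13) + (4, 7). λ = (7 - 13)/(4 - 15) ≡ 11/6 mod 17. 6⁻¹ ≡ 3 (mod 17), so λ ≡ 16.
  x = λ² - 15 - 4 = 256 - 19 ≡ 16; y = λ·(15 - 16) - 13 ≡ 5. → (16, 5)
5Q: (16, 5) + (4, 7). λ = (7 - 5)/(4 - 16) ≡ 2/5 mod 17. 5⁻¹ ≡ 7 (mod 17), so λ ≡ 14.
  x = λ² - 16 - 4 = 196 - 20 ≡ 6; y = λ·(16 - 6) - 5 ≡ 16. → (6, 16)

(6, 16)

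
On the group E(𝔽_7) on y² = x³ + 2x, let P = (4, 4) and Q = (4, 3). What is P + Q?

O

The two points share x = 4 and their y-coordinates satisfy 4 + 3 ≡ 0 (mod 7), so they are inverses. Their sum is O.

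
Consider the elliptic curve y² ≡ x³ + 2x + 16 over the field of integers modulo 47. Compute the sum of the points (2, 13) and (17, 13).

(28, 34)

(2, 13) + (17, 13). λ = (13 - 13)/(17 - 2) ≡ 0/15 mod 47. 15⁻¹ ≡ 22 (mod 47) since 15·22 = 330 ≡ 1, so λ ≡ 0.
  x = λ² - 2 - 17 = 0 - 19 ≡ 28; y = λ·(2 - 28) - 13 ≡ 34. → (28, 34)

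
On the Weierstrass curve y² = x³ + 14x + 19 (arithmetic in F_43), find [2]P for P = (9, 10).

(35, 30)

tangent at (9, 10): λ = (3·9² + 14)/(2·10) ≡ 42/20. 20⁻¹ ≡ 28 (mod 43) since 20·28 = 560 ≡ 1, so λ ≡ 42·28 ≡ 15.
  x = λ² - 9 - 9 = 225 - 18 ≡ 35; y = λ·(9 - 35) - 10 ≡ 30. → (35, 30)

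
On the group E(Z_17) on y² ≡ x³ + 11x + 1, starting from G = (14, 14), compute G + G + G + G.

(14, 14)

Double-and-add on 4 = (100)₂. Start with G = (14, 14) for the leading 1-bit.
double: tangent at (14, 14): λ = (3·14² + 11)/(2·14) ≡ 4/11. 11⁻¹ ≡ 14 (mod 17) since 11·14 = 154 ≡ 1, so λ ≡ 4·14 ≡ 5.
  x = λ² - 14 - 14 = 25 - 28 ≡ 14; y = λ·(14 - 14) - 14 ≡ 3. → (14, 3)
double: tangent at (14, 3): λ = (3·14² + 11)/(2·3) ≡ 4/6. 6⁻¹ ≡ 3 (mod 17) since 6·3 = 18 ≡ 1, so λ ≡ 4·3 ≡ 12.
  x = λ² - 14 - 14 = 144 - 28 ≡ 14; y = λ·(14 - 14) - 3 ≡ 14. → (14, 14)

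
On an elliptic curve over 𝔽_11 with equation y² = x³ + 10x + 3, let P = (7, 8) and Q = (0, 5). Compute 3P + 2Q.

(3, 4)

First 3P:
Repeated addition: build up to 3P.
2P: tangent at (7, 8): λ = (3·7² + 10)/(2·8) ≡ 3/5. 5⁻¹ ≡ 9 (mod 11) since 5·9 = 45 ≡ 1, so λ ≡ 3·9 ≡ 5.
  x = λ² - 7 - 7 = 25 - 14 ≡ 0; y = λ·(7 - 0) - 8 ≡ 5. → (0, 5)
3P: (0, 5) + (7, 8). λ = (8 - 5)/(7 - 0) ≡ 3/7 mod 11. 7⁻¹ ≡ 8 (mod 11), so λ ≡ 2.
  x = λ² - 0 - 7 = 4 - 7 ≡ 8; y = λ·(0 - 8) - 5 ≡ 1. → (8, 1)
3P = (8, 1).
Next 2Q:
Repeated addition: build up to 2Q.
2Q: tangent at (0, 5): λ = (3·0² + 10)/(2·5) ≡ 10/10. 10⁻¹ ≡ 10 (mod 11), so λ ≡ 10·10 ≡ 1.
  x = λ² - 0 - 0 = 1 - 0 ≡ 1; y = λ·(0 - 1) - 5 ≡ 5. → (1, 5)
2Q = (1, 5).
Finally 3P + 2Q:
(8, 1) + (1, 5). λ = (5 - 1)/(1 - 8) ≡ 4/4 mod 11. 4⁻¹ ≡ 3 (mod 11) since 4·3 = 12 ≡ 1, so λ ≡ 1.
  x = λ² - 8 - 1 = 1 - 9 ≡ 3; y = λ·(8 - 3) - 1 ≡ 4. → (3, 4)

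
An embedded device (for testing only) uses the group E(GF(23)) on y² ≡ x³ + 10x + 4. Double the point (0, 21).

tangent at (0, 21): λ = (3·0² + 10)/(2·21) ≡ 10/19. 19⁻¹ ≡ 17 (mod 23), so λ ≡ 10·17 ≡ 9.
  x = λ² - 0 - 0 = 81 - 0 ≡ 12; y = λ·(0 - 12) - 21 ≡ 9. → (12, 9)

(12, 9)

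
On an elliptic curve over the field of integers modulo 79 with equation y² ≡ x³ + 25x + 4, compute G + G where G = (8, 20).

(4, 57)

tangent at (8, 20): λ = (3·8² + 25)/(2·20) ≡ 59/40. 40⁻¹ ≡ 2 (mod 79) since 40·2 = 80 ≡ 1, so λ ≡ 59·2 ≡ 39.
  x = λ² - 8 - 8 = 1521 - 16 ≡ 4; y = λ·(8 - 4) - 20 ≡ 57. → (4, 57)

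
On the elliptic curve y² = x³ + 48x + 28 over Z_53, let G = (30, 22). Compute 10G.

(21, 42)

Double-and-add on 10 = (1010)₂. Start with G = (30, 22) for the leading 1-bit.
double: tangent at (30, 22): λ = (3·30² + 48)/(2·22) ≡ 45/44. 44⁻¹ ≡ 47 (mod 53), so λ ≡ 45·47 ≡ 48.
  x = λ² - 30 - 30 = 2304 - 60 ≡ 18; y = λ·(30 - 18) - 22 ≡ 24. → (18, 24)
double: tangent at (18, 24): λ = (3·18² + 48)/(2·24) ≡ 13/48. 48⁻¹ ≡ 21 (mod 53), so λ ≡ 13·21 ≡ 8.
  x = λ² - 18 - 18 = 64 - 36 ≡ 28; y = λ·(18 - 28) - 24 ≡ 2. → (28, 2)
add G: (28, 2) + (30, 22). λ = (22 - 2)/(30 - 28) ≡ 20/2 mod 53. 2⁻¹ ≡ 27 (mod 53) since 2·27 = 54 ≡ 1, so λ ≡ 10.
  x = λ² - 28 - 30 = 100 - 58 ≡ 42; y = λ·(28 - 42) - 2 ≡ 17. → (42, 17)
double: tangent at (42, 17): λ = (3·42² + 48)/(2·17) ≡ 40/34. 34⁻¹ ≡ 39 (mod 53), so λ ≡ 40·39 ≡ 23.
  x = λ² - 42 - 42 = 529 - 84 ≡ 21; y = λ·(42 - 21) - 17 ≡ 42. → (21, 42)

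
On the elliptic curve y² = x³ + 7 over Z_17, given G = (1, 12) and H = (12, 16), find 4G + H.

First 4G:
Repeated addition: build up to 4G.
2G: tangent at (1, 12): λ = (3·1² + 0)/(2·12) ≡ 3/7. 7⁻¹ ≡ 5 (mod 17) since 7·5 = 35 ≡ 1, so λ ≡ 3·5 ≡ 15.
  x = λ² - 1 - 1 = 225 - 2 ≡ 2; y = λ·(1 - 2) - 12 ≡ 7. → (2, 7)
3G: (2, 7) + (1, 12). λ = (12 - 7)/(1 - 2) ≡ 5/16 mod 17. 16⁻¹ ≡ 16 (mod 17), so λ ≡ 12.
  x = λ² - 2 - 1 = 144 - 3 ≡ 5; y = λ·(2 - 5) - 7 ≡ 8. → (5, 8)
4G: (5, 8) + (1, 12). λ = (12 - 8)/(1 - 5) ≡ 4/13 mod 17. 13⁻¹ ≡ 4 (mod 17) since 13·4 = 52 ≡ 1, so λ ≡ 16.
  x = λ² - 5 - 1 = 256 - 6 ≡ 12; y = λ·(5 - 12) - 8 ≡ 16. → (12, 16)
4G = (12, 16).
Finally 4G + H:
tangent at (12, 16): λ = (3·12² + 0)/(2·16) ≡ 7/15. 15⁻¹ ≡ 8 (mod 17), so λ ≡ 7·8 ≡ 5.
  x = λ² - 12 - 12 = 25 - 24 ≡ 1; y = λ·(12 - 1) - 16 ≡ 5. → (1, 5)

(1, 5)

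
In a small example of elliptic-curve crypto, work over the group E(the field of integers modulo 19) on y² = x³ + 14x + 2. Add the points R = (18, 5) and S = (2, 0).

(6, 13)

(18, 5) + (2, 0). λ = (0 - 5)/(2 - 18) ≡ 14/3 mod 19. 3⁻¹ ≡ 13 (mod 19) since 3·13 = 39 ≡ 1, so λ ≡ 11.
  x = λ² - 18 - 2 = 121 - 20 ≡ 6; y = λ·(18 - 6) - 5 ≡ 13. → (6, 13)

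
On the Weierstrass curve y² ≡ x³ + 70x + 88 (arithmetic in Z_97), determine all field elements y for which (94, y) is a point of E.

none

x³ + 70x + 88 = 837252 ≡ 45 (mod 97).
45 is a non-residue mod 97; no y exists.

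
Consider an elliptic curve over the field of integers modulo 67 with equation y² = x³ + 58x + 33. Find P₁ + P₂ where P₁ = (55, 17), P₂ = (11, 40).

(55, 17) + (11, 40). λ = (40 - 17)/(11 - 55) ≡ 23/23 mod 67. 23⁻¹ ≡ 35 (mod 67), so λ ≡ 1.
  x = λ² - 55 - 11 = 1 - 66 ≡ 2; y = λ·(55 - 2) - 17 ≡ 36. → (2, 36)

(2, 36)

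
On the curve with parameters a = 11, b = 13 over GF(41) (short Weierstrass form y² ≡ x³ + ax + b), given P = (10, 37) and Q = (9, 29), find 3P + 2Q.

First 3P:
Repeated addition: build up to 3P.
2P: tangent at (10, 37): λ = (3·10² + 11)/(2·37) ≡ 24/33. 33⁻¹ ≡ 5 (mod 41), so λ ≡ 24·5 ≡ 38.
  x = λ² - 10 - 10 = 1444 - 20 ≡ 30; y = λ·(10 - 30) - 37 ≡ 23. → (30, 23)
3P: (30, 23) + (10, 37). λ = (37 - 23)/(10 - 30) ≡ 14/21 mod 41. 21⁻¹ ≡ 2 (mod 41) since 21·2 = 42 ≡ 1, so λ ≡ 28.
  x = λ² - 30 - 10 = 784 - 40 ≡ 6; y = λ·(30 - 6) - 23 ≡ 34. → (6, 34)
3P = (6, 34).
Next 2Q:
Repeated addition: build up to 2Q.
2Q: tangent at (9, 29): λ = (3·9² + 11)/(2·29) ≡ 8/17. 17⁻¹ ≡ 29 (mod 41), so λ ≡ 8·29 ≡ 27.
  x = λ² - 9 - 9 = 729 - 18 ≡ 14; y = λ·(9 - 14) - 29 ≡ 0. → (14, 0)
2Q = (14, 0).
Finally 3P + 2Q:
(6, 34) + (14, 0). λ = (0 - 34)/(14 - 6) ≡ 7/8 mod 41. 8⁻¹ ≡ 36 (mod 41) since 8·36 = 288 ≡ 1, so λ ≡ 6.
  x = λ² - 6 - 14 = 36 - 20 ≡ 16; y = λ·(6 - 16) - 34 ≡ 29. → (16, 29)

(16, 29)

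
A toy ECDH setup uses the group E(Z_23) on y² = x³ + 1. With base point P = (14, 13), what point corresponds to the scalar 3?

(16, 7)

Repeated addition: build up to 3P.
2P: tangent at (14, 13): λ = (3·14² + 0)/(2·13) ≡ 13/3. 3⁻¹ ≡ 8 (mod 23) since 3·8 = 24 ≡ 1, so λ ≡ 13·8 ≡ 12.
  x = λ² - 14 - 14 = 144 - 28 ≡ 1; y = λ·(14 - 1) - 13 ≡ 5. → (1, 5)
3P: (1, 5) + (14, 13). λ = (13 - 5)/(14 - 1) ≡ 8/13 mod 23. 13⁻¹ ≡ 16 (mod 23) since 13·16 = 208 ≡ 1, so λ ≡ 13.
  x = λ² - 1 - 14 = 169 - 15 ≡ 16; y = λ·(1 - 16) - 5 ≡ 7. → (16, 7)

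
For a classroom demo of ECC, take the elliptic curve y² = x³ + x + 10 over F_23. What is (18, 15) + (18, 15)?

tangent at (18, 15): λ = (3·18² + 1)/(2·15) ≡ 7/7. 7⁻¹ ≡ 10 (mod 23), so λ ≡ 7·10 ≡ 1.
  x = λ² - 18 - 18 = 1 - 36 ≡ 11; y = λ·(18 - 11) - 15 ≡ 15. → (11, 15)

(11, 15)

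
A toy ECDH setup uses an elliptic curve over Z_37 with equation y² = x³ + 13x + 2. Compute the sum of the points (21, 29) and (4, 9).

(21, 29) + (4, 9). λ = (9 - 29)/(4 - 21) ≡ 17/20 mod 37. 20⁻¹ ≡ 13 (mod 37), so λ ≡ 36.
  x = λ² - 21 - 4 = 1296 - 25 ≡ 13; y = λ·(21 - 13) - 29 ≡ 0. → (13, 0)

(13, 0)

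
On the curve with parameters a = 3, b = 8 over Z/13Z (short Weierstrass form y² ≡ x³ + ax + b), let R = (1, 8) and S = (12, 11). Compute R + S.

(12, 2)

(1, 8) + (12, 11). λ = (11 - 8)/(12 - 1) ≡ 3/11 mod 13. 11⁻¹ ≡ 6 (mod 13), so λ ≡ 5.
  x = λ² - 1 - 12 = 25 - 13 ≡ 12; y = λ·(1 - 12) - 8 ≡ 2. → (12, 2)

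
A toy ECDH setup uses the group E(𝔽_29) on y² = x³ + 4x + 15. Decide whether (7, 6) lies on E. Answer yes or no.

y² = 6² ≡ 7; x³ + 4x + 15 = 386 ≡ 9 (mod 29). 7 ≠ 9.

no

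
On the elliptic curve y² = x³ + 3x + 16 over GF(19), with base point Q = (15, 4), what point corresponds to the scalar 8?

(8, 1)

Repeated addition: build up to 8Q.
2Q: tangent at (15, 4): λ = (3·15² + 3)/(2·4) ≡ 13/8. 8⁻¹ ≡ 12 (mod 19), so λ ≡ 13·12 ≡ 4.
  x = λ² - 15 - 15 = 16 - 30 ≡ 5; y = λ·(15 - 5) - 4 ≡ 17. → (5, 17)
3Q: (5, 17) + (15, 4). λ = (4 - 17)/(15 - 5) ≡ 6/10 mod 19. 10⁻¹ ≡ 2 (mod 19), so λ ≡ 12.
  x = λ² - 5 - 15 = 144 - 20 ≡ 10; y = λ·(5 - 10) - 17 ≡ 18. → (10, 18)
4Q: (10, 18) + (15, 4). λ = (4 - 18)/(15 - 10) ≡ 5/5 mod 19. 5⁻¹ ≡ 4 (mod 19), so λ ≡ 1.
  x = λ² - 10 - 15 = 1 - 25 ≡ 14; y = λ·(10 - 14) - 18 ≡ 16. → (14, 16)
5Q: (14, 16) + (15, 4). λ = (4 - 16)/(15 - 14) ≡ 7/1 mod 19. 1⁻¹ ≡ 1 (mod 19), so λ ≡ 7.
  x = λ² - 14 - 15 = 49 - 29 ≡ 1; y = λ·(14 - 1) - 16 ≡ 18. → (1, 18)
6Q: (1, 18) + (15, 4). λ = (4 - 18)/(15 - 1) ≡ 5/14 mod 19. 14⁻¹ ≡ 15 (mod 19), so λ ≡ 18.
  x = λ² - 1 - 15 = 324 - 16 ≡ 4; y = λ·(1 - 4) - 18 ≡ 4. → (4, 4)
7Q: (4, 4) + (15, 4). λ = (4 - 4)/(15 - 4) ≡ 0/11 mod 19. 11⁻¹ ≡ 7 (mod 19), so λ ≡ 0.
  x = λ² - 4 - 15 = 0 - 19 ≡ 0; y = λ·(4 - 0) - 4 ≡ 15. → (0, 15)
8Q: (0, 15) + (15, 4). λ = (4 - 15)/(15 - 0) ≡ 8/15 mod 19. 15⁻¹ ≡ 14 (mod 19) since 15·14 = 210 ≡ 1, so λ ≡ 17.
  x = λ² - 0 - 15 = 289 - 15 ≡ 8; y = λ·(0 - 8) - 15 ≡ 1. → (8, 1)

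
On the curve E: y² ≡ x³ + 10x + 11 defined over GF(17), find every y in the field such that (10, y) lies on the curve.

x³ + 10x + 11 = 1111 ≡ 6 (mod 17).
6 is a non-residue mod 17; no y exists.

none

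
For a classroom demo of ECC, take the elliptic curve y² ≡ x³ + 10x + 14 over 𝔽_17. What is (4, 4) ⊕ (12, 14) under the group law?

(4, 4) + (12, 14). λ = (14 - 4)/(12 - 4) ≡ 10/8 mod 17. 8⁻¹ ≡ 15 (mod 17) since 8·15 = 120 ≡ 1, so λ ≡ 14.
  x = λ² - 4 - 12 = 196 - 16 ≡ 10; y = λ·(4 - 10) - 4 ≡ 14. → (10, 14)

(10, 14)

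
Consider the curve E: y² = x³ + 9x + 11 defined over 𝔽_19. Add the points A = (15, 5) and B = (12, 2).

(12, 17)

(15, 5) + (12, 2). λ = (2 - 5)/(12 - 15) ≡ 16/16 mod 19. 16⁻¹ ≡ 6 (mod 19), so λ ≡ 1.
  x = λ² - 15 - 12 = 1 - 27 ≡ 12; y = λ·(15 - 12) - 5 ≡ 17. → (12, 17)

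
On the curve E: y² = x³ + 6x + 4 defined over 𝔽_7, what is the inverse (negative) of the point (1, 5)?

(1, 2)

-(1, 5) = (1, -5 mod 7) = (1, 2).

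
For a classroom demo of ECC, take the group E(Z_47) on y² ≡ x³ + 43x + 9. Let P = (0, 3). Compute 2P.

tangent at (0, 3): λ = (3·0² + 43)/(2·3) ≡ 43/6. 6⁻¹ ≡ 8 (mod 47), so λ ≡ 43·8 ≡ 15.
  x = λ² - 0 - 0 = 225 - 0 ≡ 37; y = λ·(0 - 37) - 3 ≡ 6. → (37, 6)

(37, 6)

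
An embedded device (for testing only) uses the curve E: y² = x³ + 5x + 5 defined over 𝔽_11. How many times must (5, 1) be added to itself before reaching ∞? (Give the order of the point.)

9

2P: tangent at (5, 1): λ = (3·5² + 5)/(2·1) ≡ 3/2. 2⁻¹ ≡ 6 (mod 11) since 2·6 = 12 ≡ 1, so λ ≡ 3·6 ≡ 7.
  x = λ² - 5 - 5 = 49 - 10 ≡ 6; y = λ·(5 - 6) - 1 ≡ 3. → (6, 3)
3P: (6, 3) + (5, 1). λ = (1 - 3)/(5 - 6) ≡ 9/10 mod 11. 10⁻¹ ≡ 10 (mod 11) since 10·10 = 100 ≡ 1, so λ ≡ 2.
  x = λ² - 6 - 5 = 4 - 11 ≡ 4; y = λ·(6 - 4) - 3 ≡ 1. → (4, 1)
4P: (4, 1) + (5, 1). λ = (1 - 1)/(5 - 4) ≡ 0/1 mod 11. 1⁻¹ ≡ 1 (mod 11), so λ ≡ 0.
  x = λ² - 4 - 5 = 0 - 9 ≡ 2; y = λ·(4 - 2) - 1 ≡ 10. → (2, 10)
5P: (2, 10) + (5, 1). λ = (1 - 10)/(5 - 2) ≡ 2/3 mod 11. 3⁻¹ ≡ 4 (mod 11), so λ ≡ 8.
  x = λ² - 2 - 5 = 64 - 7 ≡ 2; y = λ·(2 - 2) - 10 ≡ 1. → (2, 1)
6P: (2, 1) + (5, 1). λ = (1 - 1)/(5 - 2) ≡ 0/3 mod 11. 3⁻¹ ≡ 4 (mod 11), so λ ≡ 0.
  x = λ² - 2 - 5 = 0 - 7 ≡ 4; y = λ·(2 - 4) - 1 ≡ 10. → (4, 10)
7P: (4, 10) + (5, 1). λ = (1 - 10)/(5 - 4) ≡ 2/1 mod 11. 1⁻¹ ≡ 1 (mod 11), so λ ≡ 2.
  x = λ² - 4 - 5 = 4 - 9 ≡ 6; y = λ·(4 - 6) - 10 ≡ 8. → (6, 8)
8P: (6, 8) + (5, 1). λ = (1 - 8)/(5 - 6) ≡ 4/10 mod 11. 10⁻¹ ≡ 10 (mod 11), so λ ≡ 7.
  x = λ² - 6 - 5 = 49 - 11 ≡ 5; y = λ·(6 - 5) - 8 ≡ 10. → (5, 10)
9P: (5, 10) + (5, 1): same x and y₁ ≡ -y₂, so the sum is ∞.
9P = ∞, so the order is 9.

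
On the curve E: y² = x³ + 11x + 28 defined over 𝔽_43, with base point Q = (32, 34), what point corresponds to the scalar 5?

(37, 41)

Double-and-add on 5 = (101)₂. Start with Q = (32, 34) for the leading 1-bit.
double: tangent at (32, 34): λ = (3·32² + 11)/(2·34) ≡ 30/25. 25⁻¹ ≡ 31 (mod 43), so λ ≡ 30·31 ≡ 27.
  x = λ² - 32 - 32 = 729 - 64 ≡ 20; y = λ·(32 - 20) - 34 ≡ 32. → (20, 32)
double: tangent at (20, 32): λ = (3·20² + 11)/(2·32) ≡ 7/21. 21⁻¹ ≡ 41 (mod 43) since 21·41 = 861 ≡ 1, so λ ≡ 7·41 ≡ 29.
  x = λ² - 20 - 20 = 841 - 40 ≡ 27; y = λ·(20 - 27) - 32 ≡ 23. → (27, 23)
add Q: (27, 23) + (32, 34). λ = (34 - 23)/(32 - 27) ≡ 11/5 mod 43. 5⁻¹ ≡ 26 (mod 43) since 5·26 = 130 ≡ 1, so λ ≡ 28.
  x = λ² - 27 - 32 = 784 - 59 ≡ 37; y = λ·(27 - 37) - 23 ≡ 41. → (37, 41)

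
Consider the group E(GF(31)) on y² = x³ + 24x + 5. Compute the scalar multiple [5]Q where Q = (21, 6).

(0, 25)

Repeated addition: build up to 5Q.
2Q: tangent at (21, 6): λ = (3·21² + 24)/(2·6) ≡ 14/12. 12⁻¹ ≡ 13 (mod 31), so λ ≡ 14·13 ≡ 27.
  x = λ² - 21 - 21 = 729 - 42 ≡ 5; y = λ·(21 - 5) - 6 ≡ 23. → (5, 23)
3Q: (5, 23) + (21, 6). λ = (6 - 23)/(21 - 5) ≡ 14/16 mod 31. 16⁻¹ ≡ 2 (mod 31), so λ ≡ 28.
  x = λ² - 5 - 21 = 784 - 26 ≡ 14; y = λ·(5 - 14) - 23 ≡ 4. → (14, 4)
4Q: (14, 4) + (21, 6). λ = (6 - 4)/(21 - 14) ≡ 2/7 mod 31. 7⁻¹ ≡ 9 (mod 31), so λ ≡ 18.
  x = λ² - 14 - 21 = 324 - 35 ≡ 10; y = λ·(14 - 10) - 4 ≡ 6. → (10, 6)
5Q: (10, 6) + (21, 6). λ = (6 - 6)/(21 - 10) ≡ 0/11 mod 31. 11⁻¹ ≡ 17 (mod 31), so λ ≡ 0.
  x = λ² - 10 - 21 = 0 - 31 ≡ 0; y = λ·(10 - 0) - 6 ≡ 25. → (0, 25)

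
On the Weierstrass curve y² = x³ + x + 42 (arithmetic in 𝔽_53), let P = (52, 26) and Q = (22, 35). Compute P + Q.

(52, 26) + (22, 35). λ = (35 - 26)/(22 - 52) ≡ 9/23 mod 53. 23⁻¹ ≡ 30 (mod 53) since 23·30 = 690 ≡ 1, so λ ≡ 5.
  x = λ² - 52 - 22 = 25 - 74 ≡ 4; y = λ·(52 - 4) - 26 ≡ 2. → (4, 2)

(4, 2)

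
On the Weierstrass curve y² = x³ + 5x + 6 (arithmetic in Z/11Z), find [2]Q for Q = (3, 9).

(3, 2)

tangent at (3, 9): λ = (3·3² + 5)/(2·9) ≡ 10/7. 7⁻¹ ≡ 8 (mod 11) since 7·8 = 56 ≡ 1, so λ ≡ 10·8 ≡ 3.
  x = λ² - 3 - 3 = 9 - 6 ≡ 3; y = λ·(3 - 3) - 9 ≡ 2. → (3, 2)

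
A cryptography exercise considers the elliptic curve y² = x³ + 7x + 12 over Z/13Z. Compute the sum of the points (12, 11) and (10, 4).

(12, 11) + (10, 4). λ = (4 - 11)/(10 - 12) ≡ 6/11 mod 13. 11⁻¹ ≡ 6 (mod 13), so λ ≡ 10.
  x = λ² - 12 - 10 = 100 - 22 ≡ 0; y = λ·(12 - 0) - 11 ≡ 5. → (0, 5)

(0, 5)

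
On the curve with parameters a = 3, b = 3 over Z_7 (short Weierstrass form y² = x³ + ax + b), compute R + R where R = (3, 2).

tangent at (3, 2): λ = (3·3² + 3)/(2·2) ≡ 2/4. 4⁻¹ ≡ 2 (mod 7), so λ ≡ 2·2 ≡ 4.
  x = λ² - 3 - 3 = 16 - 6 ≡ 3; y = λ·(3 - 3) - 2 ≡ 5. → (3, 5)

(3, 5)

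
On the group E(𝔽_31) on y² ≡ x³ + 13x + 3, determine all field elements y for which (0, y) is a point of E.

x³ + 13x + 3 = 3 ≡ 3 (mod 31).
3 is a non-residue mod 31; no y exists.

none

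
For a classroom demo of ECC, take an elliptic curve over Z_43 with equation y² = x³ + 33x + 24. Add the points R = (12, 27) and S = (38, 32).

(12, 27) + (38, 32). λ = (32 - 27)/(38 - 12) ≡ 5/26 mod 43. 26⁻¹ ≡ 5 (mod 43), so λ ≡ 25.
  x = λ² - 12 - 38 = 625 - 50 ≡ 16; y = λ·(12 - 16) - 27 ≡ 2. → (16, 2)

(16, 2)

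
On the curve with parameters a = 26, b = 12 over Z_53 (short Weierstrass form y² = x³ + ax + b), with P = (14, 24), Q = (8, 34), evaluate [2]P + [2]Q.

(20, 30)

First 2P:
Repeated addition: build up to 2P.
2P: tangent at (14, 24): λ = (3·14² + 26)/(2·24) ≡ 31/48. 48⁻¹ ≡ 21 (mod 53), so λ ≡ 31·21 ≡ 15.
  x = λ² - 14 - 14 = 225 - 28 ≡ 38; y = λ·(14 - 38) - 24 ≡ 40. → (38, 40)
2P = (38, 40).
Next 2Q:
Repeated addition: build up to 2Q.
2Q: tangent at (8, 34): λ = (3·8² + 26)/(2·34) ≡ 6/15. 15⁻¹ ≡ 46 (mod 53), so λ ≡ 6·46 ≡ 11.
  x = λ² - 8 - 8 = 121 - 16 ≡ 52; y = λ·(8 - 52) - 34 ≡ 12. → (52, 12)
2Q = (52, 12).
Finally 2P + 2Q:
(38, 40) + (52, 12). λ = (12 - 40)/(52 - 38) ≡ 25/14 mod 53. 14⁻¹ ≡ 19 (mod 53), so λ ≡ 51.
  x = λ² - 38 - 52 = 2601 - 90 ≡ 20; y = λ·(38 - 20) - 40 ≡ 30. → (20, 30)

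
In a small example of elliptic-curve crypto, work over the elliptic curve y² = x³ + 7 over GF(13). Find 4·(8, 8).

Write Q = (8, 8).
Double-and-add on 4 = (100)₂. Start with Q = (8, 8) for the leading 1-bit.
double: tangent at (8, 8): λ = (3·8² + 0)/(2·8) ≡ 10/3. 3⁻¹ ≡ 9 (mod 13) since 3·9 = 27 ≡ 1, so λ ≡ 10·9 ≡ 12.
  x = λ² - 8 - 8 = 144 - 16 ≡ 11; y = λ·(8 - 11) - 8 ≡ 8. → (11, 8)
double: tangent at (11, 8): λ = (3·11² + 0)/(2·8) ≡ 12/3. 3⁻¹ ≡ 9 (mod 13) since 3·9 = 27 ≡ 1, so λ ≡ 12·9 ≡ 4.
  x = λ² - 11 - 11 = 16 - 22 ≡ 7; y = λ·(11 - 7) - 8 ≡ 8. → (7, 8)

(7, 8)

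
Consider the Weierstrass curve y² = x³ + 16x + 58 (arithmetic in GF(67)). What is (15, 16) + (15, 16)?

(32, 21)

tangent at (15, 16): λ = (3·15² + 16)/(2·16) ≡ 21/32. 32⁻¹ ≡ 44 (mod 67) since 32·44 = 1408 ≡ 1, so λ ≡ 21·44 ≡ 53.
  x = λ² - 15 - 15 = 2809 - 30 ≡ 32; y = λ·(15 - 32) - 16 ≡ 21. → (32, 21)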